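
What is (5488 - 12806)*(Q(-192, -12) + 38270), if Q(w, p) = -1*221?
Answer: -278442582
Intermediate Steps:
Q(w, p) = -221
(5488 - 12806)*(Q(-192, -12) + 38270) = (5488 - 12806)*(-221 + 38270) = -7318*38049 = -278442582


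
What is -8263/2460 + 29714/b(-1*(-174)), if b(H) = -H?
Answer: -4140789/23780 ≈ -174.13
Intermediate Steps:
-8263/2460 + 29714/b(-1*(-174)) = -8263/2460 + 29714/((-(-1)*(-174))) = -8263*1/2460 + 29714/((-1*174)) = -8263/2460 + 29714/(-174) = -8263/2460 + 29714*(-1/174) = -8263/2460 - 14857/87 = -4140789/23780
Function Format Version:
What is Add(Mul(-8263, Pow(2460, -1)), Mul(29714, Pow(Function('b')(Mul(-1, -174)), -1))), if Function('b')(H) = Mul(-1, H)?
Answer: Rational(-4140789, 23780) ≈ -174.13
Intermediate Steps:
Add(Mul(-8263, Pow(2460, -1)), Mul(29714, Pow(Function('b')(Mul(-1, -174)), -1))) = Add(Mul(-8263, Pow(2460, -1)), Mul(29714, Pow(Mul(-1, Mul(-1, -174)), -1))) = Add(Mul(-8263, Rational(1, 2460)), Mul(29714, Pow(Mul(-1, 174), -1))) = Add(Rational(-8263, 2460), Mul(29714, Pow(-174, -1))) = Add(Rational(-8263, 2460), Mul(29714, Rational(-1, 174))) = Add(Rational(-8263, 2460), Rational(-14857, 87)) = Rational(-4140789, 23780)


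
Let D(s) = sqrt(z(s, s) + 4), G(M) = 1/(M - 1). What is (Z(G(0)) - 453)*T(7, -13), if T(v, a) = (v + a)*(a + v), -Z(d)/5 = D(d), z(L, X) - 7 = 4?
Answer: -16308 - 180*sqrt(15) ≈ -17005.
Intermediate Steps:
G(M) = 1/(-1 + M)
z(L, X) = 11 (z(L, X) = 7 + 4 = 11)
D(s) = sqrt(15) (D(s) = sqrt(11 + 4) = sqrt(15))
Z(d) = -5*sqrt(15)
T(v, a) = (a + v)**2 (T(v, a) = (a + v)*(a + v) = (a + v)**2)
(Z(G(0)) - 453)*T(7, -13) = (-5*sqrt(15) - 453)*(-13 + 7)**2 = (-453 - 5*sqrt(15))*(-6)**2 = (-453 - 5*sqrt(15))*36 = -16308 - 180*sqrt(15)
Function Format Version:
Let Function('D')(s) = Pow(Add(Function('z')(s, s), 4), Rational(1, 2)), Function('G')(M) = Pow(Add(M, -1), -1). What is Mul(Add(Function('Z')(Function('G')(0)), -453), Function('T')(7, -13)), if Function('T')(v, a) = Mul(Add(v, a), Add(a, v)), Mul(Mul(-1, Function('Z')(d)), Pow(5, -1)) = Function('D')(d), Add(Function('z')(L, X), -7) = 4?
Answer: Add(-16308, Mul(-180, Pow(15, Rational(1, 2)))) ≈ -17005.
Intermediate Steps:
Function('G')(M) = Pow(Add(-1, M), -1)
Function('z')(L, X) = 11 (Function('z')(L, X) = Add(7, 4) = 11)
Function('D')(s) = Pow(15, Rational(1, 2)) (Function('D')(s) = Pow(Add(11, 4), Rational(1, 2)) = Pow(15, Rational(1, 2)))
Function('Z')(d) = Mul(-5, Pow(15, Rational(1, 2)))
Function('T')(v, a) = Pow(Add(a, v), 2) (Function('T')(v, a) = Mul(Add(a, v), Add(a, v)) = Pow(Add(a, v), 2))
Mul(Add(Function('Z')(Function('G')(0)), -453), Function('T')(7, -13)) = Mul(Add(Mul(-5, Pow(15, Rational(1, 2))), -453), Pow(Add(-13, 7), 2)) = Mul(Add(-453, Mul(-5, Pow(15, Rational(1, 2)))), Pow(-6, 2)) = Mul(Add(-453, Mul(-5, Pow(15, Rational(1, 2)))), 36) = Add(-16308, Mul(-180, Pow(15, Rational(1, 2))))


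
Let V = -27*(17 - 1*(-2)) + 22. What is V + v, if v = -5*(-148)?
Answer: 249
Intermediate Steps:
v = 740
V = -491 (V = -27*(17 + 2) + 22 = -27*19 + 22 = -513 + 22 = -491)
V + v = -491 + 740 = 249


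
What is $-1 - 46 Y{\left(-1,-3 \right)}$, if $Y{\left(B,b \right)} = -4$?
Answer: $183$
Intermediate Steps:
$-1 - 46 Y{\left(-1,-3 \right)} = -1 - -184 = -1 + 184 = 183$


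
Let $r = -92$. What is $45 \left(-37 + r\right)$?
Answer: $-5805$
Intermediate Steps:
$45 \left(-37 + r\right) = 45 \left(-37 - 92\right) = 45 \left(-129\right) = -5805$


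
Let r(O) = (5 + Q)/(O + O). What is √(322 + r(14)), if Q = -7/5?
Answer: √1578430/70 ≈ 17.948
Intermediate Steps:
Q = -7/5 (Q = -7*⅕ = -7/5 ≈ -1.4000)
r(O) = 9/(5*O) (r(O) = (5 - 7/5)/(O + O) = 18/(5*((2*O))) = 18*(1/(2*O))/5 = 9/(5*O))
√(322 + r(14)) = √(322 + (9/5)/14) = √(322 + (9/5)*(1/14)) = √(322 + 9/70) = √(22549/70) = √1578430/70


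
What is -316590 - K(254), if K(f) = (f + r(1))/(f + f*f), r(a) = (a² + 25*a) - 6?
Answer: -10252767287/32385 ≈ -3.1659e+5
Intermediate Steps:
r(a) = -6 + a² + 25*a
K(f) = (20 + f)/(f + f²) (K(f) = (f + (-6 + 1² + 25*1))/(f + f*f) = (f + (-6 + 1 + 25))/(f + f²) = (f + 20)/(f + f²) = (20 + f)/(f + f²))
-316590 - K(254) = -316590 - (20 + 254)/(254*(1 + 254)) = -316590 - 274/(254*255) = -316590 - 1*137/32385 = -316590 - 137/32385 = -10252767287/32385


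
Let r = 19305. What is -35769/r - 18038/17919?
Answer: -3330533/1164735 ≈ -2.8595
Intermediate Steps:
-35769/r - 18038/17919 = -35769/19305 - 18038/17919 = -35769*1/19305 - 18038*1/17919 = -11923/6435 - 18038/17919 = -3330533/1164735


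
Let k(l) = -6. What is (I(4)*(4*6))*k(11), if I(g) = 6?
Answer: -864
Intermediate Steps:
(I(4)*(4*6))*k(11) = (6*(4*6))*(-6) = (6*24)*(-6) = 144*(-6) = -864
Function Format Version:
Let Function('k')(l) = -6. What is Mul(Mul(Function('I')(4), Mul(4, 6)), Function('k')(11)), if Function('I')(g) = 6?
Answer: -864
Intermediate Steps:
Mul(Mul(Function('I')(4), Mul(4, 6)), Function('k')(11)) = Mul(Mul(6, Mul(4, 6)), -6) = Mul(Mul(6, 24), -6) = Mul(144, -6) = -864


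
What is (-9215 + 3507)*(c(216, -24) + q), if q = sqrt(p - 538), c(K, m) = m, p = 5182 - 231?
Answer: 136992 - 5708*sqrt(4413) ≈ -2.4219e+5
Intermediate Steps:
p = 4951
q = sqrt(4413) (q = sqrt(4951 - 538) = sqrt(4413) ≈ 66.430)
(-9215 + 3507)*(c(216, -24) + q) = (-9215 + 3507)*(-24 + sqrt(4413)) = -5708*(-24 + sqrt(4413)) = 136992 - 5708*sqrt(4413)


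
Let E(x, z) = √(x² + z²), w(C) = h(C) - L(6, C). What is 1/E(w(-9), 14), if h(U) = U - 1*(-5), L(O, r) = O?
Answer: √74/148 ≈ 0.058124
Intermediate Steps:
h(U) = 5 + U (h(U) = U + 5 = 5 + U)
w(C) = -1 + C (w(C) = (5 + C) - 1*6 = (5 + C) - 6 = -1 + C)
1/E(w(-9), 14) = 1/(√((-1 - 9)² + 14²)) = 1/(√((-10)² + 196)) = 1/(√(100 + 196)) = 1/(√296) = 1/(2*√74) = √74/148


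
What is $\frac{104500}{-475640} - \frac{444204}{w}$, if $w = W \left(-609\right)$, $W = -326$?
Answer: $- \frac{175778783}{71538418} \approx -2.4571$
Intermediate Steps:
$w = 198534$ ($w = \left(-326\right) \left(-609\right) = 198534$)
$\frac{104500}{-475640} - \frac{444204}{w} = \frac{104500}{-475640} - \frac{444204}{198534} = 104500 \left(- \frac{1}{475640}\right) - \frac{74034}{33089} = - \frac{475}{2162} - \frac{74034}{33089} = - \frac{175778783}{71538418}$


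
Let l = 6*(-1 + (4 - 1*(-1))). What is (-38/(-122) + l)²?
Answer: 2199289/3721 ≈ 591.05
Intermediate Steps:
l = 24 (l = 6*(-1 + (4 + 1)) = 6*(-1 + 5) = 6*4 = 24)
(-38/(-122) + l)² = (-38/(-122) + 24)² = (-38*(-1/122) + 24)² = (19/61 + 24)² = (1483/61)² = 2199289/3721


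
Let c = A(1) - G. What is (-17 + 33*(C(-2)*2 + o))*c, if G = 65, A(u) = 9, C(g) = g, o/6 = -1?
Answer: 19432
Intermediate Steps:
o = -6 (o = 6*(-1) = -6)
c = -56 (c = 9 - 1*65 = 9 - 65 = -56)
(-17 + 33*(C(-2)*2 + o))*c = (-17 + 33*(-2*2 - 6))*(-56) = (-17 + 33*(-4 - 6))*(-56) = (-17 + 33*(-10))*(-56) = (-17 - 330)*(-56) = -347*(-56) = 19432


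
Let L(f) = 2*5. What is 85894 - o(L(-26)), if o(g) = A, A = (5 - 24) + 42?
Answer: 85871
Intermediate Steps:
L(f) = 10
A = 23 (A = -19 + 42 = 23)
o(g) = 23
85894 - o(L(-26)) = 85894 - 1*23 = 85894 - 23 = 85871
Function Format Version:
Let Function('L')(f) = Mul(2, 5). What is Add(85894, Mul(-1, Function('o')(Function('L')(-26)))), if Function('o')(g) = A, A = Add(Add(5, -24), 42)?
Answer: 85871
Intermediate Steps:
Function('L')(f) = 10
A = 23 (A = Add(-19, 42) = 23)
Function('o')(g) = 23
Add(85894, Mul(-1, Function('o')(Function('L')(-26)))) = Add(85894, Mul(-1, 23)) = Add(85894, -23) = 85871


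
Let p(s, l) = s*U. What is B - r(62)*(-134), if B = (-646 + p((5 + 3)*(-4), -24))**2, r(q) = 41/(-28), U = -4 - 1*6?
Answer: 1485117/14 ≈ 1.0608e+5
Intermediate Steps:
U = -10 (U = -4 - 6 = -10)
p(s, l) = -10*s (p(s, l) = s*(-10) = -10*s)
r(q) = -41/28 (r(q) = 41*(-1/28) = -41/28)
B = 106276 (B = (-646 - 10*(5 + 3)*(-4))**2 = (-646 - 80*(-4))**2 = (-646 - 10*(-32))**2 = (-646 + 320)**2 = (-326)**2 = 106276)
B - r(62)*(-134) = 106276 - (-41)*(-134)/28 = 106276 - 1*2747/14 = 106276 - 2747/14 = 1485117/14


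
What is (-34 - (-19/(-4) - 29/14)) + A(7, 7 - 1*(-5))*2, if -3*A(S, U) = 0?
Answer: -1027/28 ≈ -36.679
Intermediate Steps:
A(S, U) = 0 (A(S, U) = -⅓*0 = 0)
(-34 - (-19/(-4) - 29/14)) + A(7, 7 - 1*(-5))*2 = (-34 - (-19/(-4) - 29/14)) + 0*2 = (-34 - (-19*(-¼) - 29*1/14)) + 0 = (-34 - (19/4 - 29/14)) + 0 = (-34 - 1*75/28) + 0 = (-34 - 75/28) + 0 = -1027/28 + 0 = -1027/28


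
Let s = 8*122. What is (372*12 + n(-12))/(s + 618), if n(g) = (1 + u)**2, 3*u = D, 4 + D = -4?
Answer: 40201/14346 ≈ 2.8022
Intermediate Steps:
s = 976
D = -8 (D = -4 - 4 = -8)
u = -8/3 (u = (1/3)*(-8) = -8/3 ≈ -2.6667)
n(g) = 25/9 (n(g) = (1 - 8/3)**2 = (-5/3)**2 = 25/9)
(372*12 + n(-12))/(s + 618) = (372*12 + 25/9)/(976 + 618) = (4464 + 25/9)/1594 = (40201/9)*(1/1594) = 40201/14346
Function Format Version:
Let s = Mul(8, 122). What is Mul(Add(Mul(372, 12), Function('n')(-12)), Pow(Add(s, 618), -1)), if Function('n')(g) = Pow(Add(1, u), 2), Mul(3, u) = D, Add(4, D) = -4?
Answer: Rational(40201, 14346) ≈ 2.8022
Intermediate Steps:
s = 976
D = -8 (D = Add(-4, -4) = -8)
u = Rational(-8, 3) (u = Mul(Rational(1, 3), -8) = Rational(-8, 3) ≈ -2.6667)
Function('n')(g) = Rational(25, 9) (Function('n')(g) = Pow(Add(1, Rational(-8, 3)), 2) = Pow(Rational(-5, 3), 2) = Rational(25, 9))
Mul(Add(Mul(372, 12), Function('n')(-12)), Pow(Add(s, 618), -1)) = Mul(Add(Mul(372, 12), Rational(25, 9)), Pow(Add(976, 618), -1)) = Mul(Add(4464, Rational(25, 9)), Pow(1594, -1)) = Mul(Rational(40201, 9), Rational(1, 1594)) = Rational(40201, 14346)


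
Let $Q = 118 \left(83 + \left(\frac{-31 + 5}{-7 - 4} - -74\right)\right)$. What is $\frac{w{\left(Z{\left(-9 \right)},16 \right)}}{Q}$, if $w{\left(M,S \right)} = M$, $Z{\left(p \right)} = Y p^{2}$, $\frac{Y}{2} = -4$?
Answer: $- \frac{3564}{103427} \approx -0.034459$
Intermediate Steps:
$Y = -8$ ($Y = 2 \left(-4\right) = -8$)
$Z{\left(p \right)} = - 8 p^{2}$
$Q = \frac{206854}{11}$ ($Q = 118 \left(83 + \left(- \frac{26}{-11} + 74\right)\right) = 118 \left(83 + \left(\left(-26\right) \left(- \frac{1}{11}\right) + 74\right)\right) = 118 \left(83 + \left(\frac{26}{11} + 74\right)\right) = 118 \left(83 + \frac{840}{11}\right) = 118 \cdot \frac{1753}{11} = \frac{206854}{11} \approx 18805.0$)
$\frac{w{\left(Z{\left(-9 \right)},16 \right)}}{Q} = \frac{\left(-8\right) \left(-9\right)^{2}}{\frac{206854}{11}} = \left(-8\right) 81 \cdot \frac{11}{206854} = \left(-648\right) \frac{11}{206854} = - \frac{3564}{103427}$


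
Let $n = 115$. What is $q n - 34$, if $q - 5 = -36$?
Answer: $-3599$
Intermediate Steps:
$q = -31$ ($q = 5 - 36 = -31$)
$q n - 34 = \left(-31\right) 115 - 34 = -3565 - 34 = -3599$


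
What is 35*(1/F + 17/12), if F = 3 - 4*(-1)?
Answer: 655/12 ≈ 54.583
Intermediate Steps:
F = 7 (F = 3 + 4 = 7)
35*(1/F + 17/12) = 35*(1/7 + 17/12) = 35*(⅐ + 17*(1/12)) = 35*(⅐ + 17/12) = 35*(131/84) = 655/12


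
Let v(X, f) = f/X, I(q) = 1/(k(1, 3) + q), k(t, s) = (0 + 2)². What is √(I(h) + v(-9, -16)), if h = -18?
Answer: √3010/42 ≈ 1.3063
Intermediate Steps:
k(t, s) = 4 (k(t, s) = 2² = 4)
I(q) = 1/(4 + q)
√(I(h) + v(-9, -16)) = √(1/(4 - 18) - 16/(-9)) = √(1/(-14) - 16*(-⅑)) = √(-1/14 + 16/9) = √(215/126) = √3010/42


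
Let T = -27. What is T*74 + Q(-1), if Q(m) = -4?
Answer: -2002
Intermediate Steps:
T*74 + Q(-1) = -27*74 - 4 = -1998 - 4 = -2002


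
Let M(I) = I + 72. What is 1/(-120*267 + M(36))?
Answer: -1/31932 ≈ -3.1317e-5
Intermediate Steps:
M(I) = 72 + I
1/(-120*267 + M(36)) = 1/(-120*267 + (72 + 36)) = 1/(-32040 + 108) = 1/(-31932) = -1/31932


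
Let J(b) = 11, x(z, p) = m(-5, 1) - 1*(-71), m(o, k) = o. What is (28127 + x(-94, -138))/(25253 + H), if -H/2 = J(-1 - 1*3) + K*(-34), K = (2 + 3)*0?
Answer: 28193/25231 ≈ 1.1174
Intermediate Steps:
K = 0 (K = 5*0 = 0)
x(z, p) = 66 (x(z, p) = -5 - 1*(-71) = -5 + 71 = 66)
H = -22 (H = -2*(11 + 0*(-34)) = -2*(11 + 0) = -2*11 = -22)
(28127 + x(-94, -138))/(25253 + H) = (28127 + 66)/(25253 - 22) = 28193/25231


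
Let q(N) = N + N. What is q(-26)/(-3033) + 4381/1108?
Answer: 13345189/3360564 ≈ 3.9711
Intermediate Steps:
q(N) = 2*N
q(-26)/(-3033) + 4381/1108 = (2*(-26))/(-3033) + 4381/1108 = -52*(-1/3033) + 4381*(1/1108) = 52/3033 + 4381/1108 = 13345189/3360564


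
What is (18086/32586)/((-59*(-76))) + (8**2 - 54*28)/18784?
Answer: -825139438/10721233911 ≈ -0.076963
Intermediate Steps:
(18086/32586)/((-59*(-76))) + (8**2 - 54*28)/18784 = (18086*(1/32586))/4484 + (64 - 1512)*(1/18784) = (9043/16293)*(1/4484) - 1448*1/18784 = 9043/73057812 - 181/2348 = -825139438/10721233911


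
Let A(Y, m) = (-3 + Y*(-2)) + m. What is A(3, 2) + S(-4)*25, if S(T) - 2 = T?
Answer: -57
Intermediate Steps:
S(T) = 2 + T
A(Y, m) = -3 + m - 2*Y (A(Y, m) = (-3 - 2*Y) + m = -3 + m - 2*Y)
A(3, 2) + S(-4)*25 = (-3 + 2 - 2*3) + (2 - 4)*25 = (-3 + 2 - 6) - 2*25 = -7 - 50 = -57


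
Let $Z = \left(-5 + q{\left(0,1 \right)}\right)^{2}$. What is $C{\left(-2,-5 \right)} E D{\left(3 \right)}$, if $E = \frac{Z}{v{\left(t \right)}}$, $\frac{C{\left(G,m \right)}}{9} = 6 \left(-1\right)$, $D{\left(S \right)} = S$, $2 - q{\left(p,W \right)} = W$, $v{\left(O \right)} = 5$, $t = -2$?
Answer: $- \frac{2592}{5} \approx -518.4$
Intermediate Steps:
$q{\left(p,W \right)} = 2 - W$
$C{\left(G,m \right)} = -54$ ($C{\left(G,m \right)} = 9 \cdot 6 \left(-1\right) = 9 \left(-6\right) = -54$)
$Z = 16$ ($Z = \left(-5 + \left(2 - 1\right)\right)^{2} = \left(-5 + 1\right)^{2} = \left(-4\right)^{2} = 16$)
$E = \frac{16}{5} \approx 3.2$
$C{\left(-2,-5 \right)} E D{\left(3 \right)} = \left(-54\right) \frac{16}{5} \cdot 3 = \left(- \frac{864}{5}\right) 3 = - \frac{2592}{5}$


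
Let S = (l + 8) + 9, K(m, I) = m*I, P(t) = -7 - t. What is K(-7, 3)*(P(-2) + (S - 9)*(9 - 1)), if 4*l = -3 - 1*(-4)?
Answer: -1281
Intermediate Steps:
K(m, I) = I*m
l = ¼ (l = (-3 - 1*(-4))/4 = (-3 + 4)/4 = (¼)*1 = ¼ ≈ 0.25000)
S = 69/4 (S = (¼ + 8) + 9 = 33/4 + 9 = 69/4 ≈ 17.250)
K(-7, 3)*(P(-2) + (S - 9)*(9 - 1)) = (3*(-7))*((-7 - 1*(-2)) + (69/4 - 9)*(9 - 1)) = -21*((-7 + 2) + (33/4)*8) = -21*(-5 + 66) = -21*61 = -1281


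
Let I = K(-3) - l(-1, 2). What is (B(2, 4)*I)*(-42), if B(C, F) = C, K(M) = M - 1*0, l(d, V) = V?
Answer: 420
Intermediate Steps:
K(M) = M (K(M) = M + 0 = M)
I = -5 (I = -3 - 1*2 = -3 - 2 = -5)
(B(2, 4)*I)*(-42) = (2*(-5))*(-42) = -10*(-42) = 420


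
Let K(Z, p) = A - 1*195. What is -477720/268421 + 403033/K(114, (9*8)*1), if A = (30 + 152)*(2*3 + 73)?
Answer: 101407018133/3807015043 ≈ 26.637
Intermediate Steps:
A = 14378 (A = 182*(6 + 73) = 182*79 = 14378)
K(Z, p) = 14183 (K(Z, p) = 14378 - 1*195 = 14378 - 195 = 14183)
-477720/268421 + 403033/K(114, (9*8)*1) = -477720/268421 + 403033/14183 = 101407018133/3807015043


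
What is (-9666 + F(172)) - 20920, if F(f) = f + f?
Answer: -30242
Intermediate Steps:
F(f) = 2*f
(-9666 + F(172)) - 20920 = (-9666 + 2*172) - 20920 = (-9666 + 344) - 20920 = -9322 - 20920 = -30242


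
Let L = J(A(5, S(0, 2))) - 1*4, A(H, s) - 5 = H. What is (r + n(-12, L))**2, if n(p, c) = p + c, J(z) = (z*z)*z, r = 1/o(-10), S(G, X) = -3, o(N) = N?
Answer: 96805921/100 ≈ 9.6806e+5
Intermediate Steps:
A(H, s) = 5 + H
r = -1/10 (r = 1/(-10) = -1/10 ≈ -0.10000)
J(z) = z**3 (J(z) = z**2*z = z**3)
L = 996 (L = (5 + 5)**3 - 1*4 = 10**3 - 4 = 1000 - 4 = 996)
n(p, c) = c + p
(r + n(-12, L))**2 = (-1/10 + (996 - 12))**2 = (-1/10 + 984)**2 = (9839/10)**2 = 96805921/100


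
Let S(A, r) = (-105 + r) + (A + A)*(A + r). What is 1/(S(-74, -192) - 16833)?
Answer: 1/22238 ≈ 4.4968e-5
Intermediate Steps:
S(A, r) = -105 + r + 2*A*(A + r) (S(A, r) = (-105 + r) + (2*A)*(A + r) = (-105 + r) + 2*A*(A + r) = -105 + r + 2*A*(A + r))
1/(S(-74, -192) - 16833) = 1/((-105 - 192 + 2*(-74)² + 2*(-74)*(-192)) - 16833) = 1/((-105 - 192 + 2*5476 + 28416) - 16833) = 1/((-105 - 192 + 10952 + 28416) - 16833) = 1/(39071 - 16833) = 1/22238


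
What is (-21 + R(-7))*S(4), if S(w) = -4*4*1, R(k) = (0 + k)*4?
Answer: 784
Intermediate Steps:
R(k) = 4*k (R(k) = k*4 = 4*k)
S(w) = -16 (S(w) = -16*1 = -16)
(-21 + R(-7))*S(4) = (-21 + 4*(-7))*(-16) = (-21 - 28)*(-16) = -49*(-16) = 784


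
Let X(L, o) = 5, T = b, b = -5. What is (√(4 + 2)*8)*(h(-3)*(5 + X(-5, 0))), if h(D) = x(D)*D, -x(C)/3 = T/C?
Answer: 1200*√6 ≈ 2939.4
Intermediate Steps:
T = -5
x(C) = 15/C (x(C) = -(-15)/C = 15/C)
h(D) = 15 (h(D) = (15/D)*D = 15)
(√(4 + 2)*8)*(h(-3)*(5 + X(-5, 0))) = (√(4 + 2)*8)*(15*(5 + 5)) = (√6*8)*(15*10) = (8*√6)*150 = 1200*√6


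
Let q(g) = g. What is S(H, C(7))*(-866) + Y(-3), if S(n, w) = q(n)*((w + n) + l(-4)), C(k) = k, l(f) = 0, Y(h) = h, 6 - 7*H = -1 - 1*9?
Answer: -900787/49 ≈ -18383.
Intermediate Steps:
H = 16/7 (H = 6/7 - (-1 - 1*9)/7 = 6/7 - (-1 - 9)/7 = 6/7 - 1/7*(-10) = 6/7 + 10/7 = 16/7 ≈ 2.2857)
S(n, w) = n*(n + w) (S(n, w) = n*((w + n) + 0) = n*((n + w) + 0) = n*(n + w))
S(H, C(7))*(-866) + Y(-3) = (16*(16/7 + 7)/7)*(-866) - 3 = ((16/7)*(65/7))*(-866) - 3 = (1040/49)*(-866) - 3 = -900640/49 - 3 = -900787/49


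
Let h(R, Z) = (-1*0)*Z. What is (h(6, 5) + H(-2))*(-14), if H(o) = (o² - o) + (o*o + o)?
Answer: -112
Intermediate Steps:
h(R, Z) = 0 (h(R, Z) = 0*Z = 0)
H(o) = 2*o² (H(o) = (o² - o) + (o² + o) = (o² - o) + (o + o²) = 2*o²)
(h(6, 5) + H(-2))*(-14) = (0 + 2*(-2)²)*(-14) = (0 + 2*4)*(-14) = (0 + 8)*(-14) = 8*(-14) = -112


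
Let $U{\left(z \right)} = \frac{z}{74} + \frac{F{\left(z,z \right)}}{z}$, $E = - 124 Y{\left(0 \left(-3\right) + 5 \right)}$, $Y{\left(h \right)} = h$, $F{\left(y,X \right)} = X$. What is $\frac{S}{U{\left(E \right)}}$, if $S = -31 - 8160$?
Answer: $\frac{303067}{273} \approx 1110.1$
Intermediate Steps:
$S = -8191$ ($S = -31 - 8160 = -8191$)
$E = -620$ ($E = - 124 \left(0 \left(-3\right) + 5\right) = - 124 \left(0 + 5\right) = \left(-124\right) 5 = -620$)
$U{\left(z \right)} = 1 + \frac{z}{74}$ ($U{\left(z \right)} = \frac{z}{74} + \frac{z}{z} = z \frac{1}{74} + 1 = \frac{z}{74} + 1 = 1 + \frac{z}{74}$)
$\frac{S}{U{\left(E \right)}} = - \frac{8191}{1 + \frac{1}{74} \left(-620\right)} = - \frac{8191}{1 - \frac{310}{37}} = - \frac{8191}{- \frac{273}{37}} = \left(-8191\right) \left(- \frac{37}{273}\right) = \frac{303067}{273}$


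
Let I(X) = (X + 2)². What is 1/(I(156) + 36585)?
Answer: 1/61549 ≈ 1.6247e-5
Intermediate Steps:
I(X) = (2 + X)²
1/(I(156) + 36585) = 1/((2 + 156)² + 36585) = 1/(158² + 36585) = 1/(24964 + 36585) = 1/61549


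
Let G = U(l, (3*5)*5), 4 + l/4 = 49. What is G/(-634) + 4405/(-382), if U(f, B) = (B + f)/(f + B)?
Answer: -698288/60547 ≈ -11.533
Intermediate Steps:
l = 180 (l = -16 + 4*49 = -16 + 196 = 180)
U(f, B) = 1 (U(f, B) = (B + f)/(B + f) = 1)
G = 1
G/(-634) + 4405/(-382) = 1/(-634) + 4405/(-382) = 1*(-1/634) + 4405*(-1/382) = -1/634 - 4405/382 = -698288/60547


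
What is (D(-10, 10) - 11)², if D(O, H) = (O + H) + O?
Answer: 441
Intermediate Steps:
D(O, H) = H + 2*O (D(O, H) = (H + O) + O = H + 2*O)
(D(-10, 10) - 11)² = ((10 + 2*(-10)) - 11)² = ((10 - 20) - 11)² = (-10 - 11)² = (-21)² = 441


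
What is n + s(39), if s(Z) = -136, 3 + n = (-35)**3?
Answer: -43014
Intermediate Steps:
n = -42878 (n = -3 + (-35)**3 = -3 - 42875 = -42878)
n + s(39) = -42878 - 136 = -43014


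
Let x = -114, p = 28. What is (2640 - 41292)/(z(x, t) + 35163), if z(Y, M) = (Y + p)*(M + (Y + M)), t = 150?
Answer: -12884/6389 ≈ -2.0166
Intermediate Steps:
z(Y, M) = (28 + Y)*(Y + 2*M) (z(Y, M) = (Y + 28)*(M + (Y + M)) = (28 + Y)*(M + (M + Y)) = (28 + Y)*(Y + 2*M))
(2640 - 41292)/(z(x, t) + 35163) = (2640 - 41292)/(((-114)² + 28*(-114) + 56*150 + 2*150*(-114)) + 35163) = -38652/((12996 - 3192 + 8400 - 34200) + 35163) = -38652/(-15996 + 35163) = -38652/19167 = -38652*1/19167 = -12884/6389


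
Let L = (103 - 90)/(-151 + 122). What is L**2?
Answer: 169/841 ≈ 0.20095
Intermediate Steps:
L = -13/29 (L = 13/(-29) = 13*(-1/29) = -13/29 ≈ -0.44828)
L**2 = (-13/29)**2 = 169/841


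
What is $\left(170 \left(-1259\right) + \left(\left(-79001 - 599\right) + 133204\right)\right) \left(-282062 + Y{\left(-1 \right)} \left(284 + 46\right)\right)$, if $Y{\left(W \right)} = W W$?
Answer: $45197137832$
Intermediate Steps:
$Y{\left(W \right)} = W^{2}$
$\left(170 \left(-1259\right) + \left(\left(-79001 - 599\right) + 133204\right)\right) \left(-282062 + Y{\left(-1 \right)} \left(284 + 46\right)\right) = \left(170 \left(-1259\right) + \left(\left(-79001 - 599\right) + 133204\right)\right) \left(-282062 + \left(-1\right)^{2} \left(284 + 46\right)\right) = \left(-214030 + \left(-79600 + 133204\right)\right) \left(-282062 + 1 \cdot 330\right) = \left(-214030 + 53604\right) \left(-282062 + 330\right) = \left(-160426\right) \left(-281732\right) = 45197137832$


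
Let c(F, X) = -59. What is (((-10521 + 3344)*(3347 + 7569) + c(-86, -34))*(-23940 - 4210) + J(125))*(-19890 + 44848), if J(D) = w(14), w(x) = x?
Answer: 55042098079580112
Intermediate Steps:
J(D) = 14
(((-10521 + 3344)*(3347 + 7569) + c(-86, -34))*(-23940 - 4210) + J(125))*(-19890 + 44848) = (((-10521 + 3344)*(3347 + 7569) - 59)*(-23940 - 4210) + 14)*(-19890 + 44848) = ((-7177*10916 - 59)*(-28150) + 14)*24958 = ((-78344132 - 59)*(-28150) + 14)*24958 = (-78344191*(-28150) + 14)*24958 = (2205388976650 + 14)*24958 = 2205388976664*24958 = 55042098079580112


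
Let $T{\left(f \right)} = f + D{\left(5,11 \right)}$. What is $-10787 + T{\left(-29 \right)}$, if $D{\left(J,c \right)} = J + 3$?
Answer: $-10808$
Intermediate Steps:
$D{\left(J,c \right)} = 3 + J$
$T{\left(f \right)} = 8 + f$ ($T{\left(f \right)} = f + \left(3 + 5\right) = f + 8 = 8 + f$)
$-10787 + T{\left(-29 \right)} = -10787 + \left(8 - 29\right) = -10787 - 21 = -10808$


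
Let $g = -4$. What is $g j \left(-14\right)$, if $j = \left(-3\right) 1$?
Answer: $-168$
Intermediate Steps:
$j = -3$
$g j \left(-14\right) = \left(-4\right) \left(-3\right) \left(-14\right) = 12 \left(-14\right) = -168$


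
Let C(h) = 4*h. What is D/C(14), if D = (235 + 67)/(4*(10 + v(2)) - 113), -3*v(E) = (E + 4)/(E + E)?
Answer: -151/2100 ≈ -0.071905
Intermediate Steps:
v(E) = -(4 + E)/(6*E) (v(E) = -(E + 4)/(3*(E + E)) = -(4 + E)/(3*(2*E)) = -(4 + E)*1/(2*E)/3 = -(4 + E)/(6*E))
D = -302/75 (D = (235 + 67)/(4*(10 + (1/6)*(-4 - 1*2)/2) - 113) = 302/(4*(10 + (1/6)*(1/2)*(-4 - 2)) - 113) = 302/(4*(10 + (1/6)*(1/2)*(-6)) - 113) = 302/(4*(10 - 1/2) - 113) = 302/(4*(19/2) - 113) = 302/(38 - 113) = 302/(-75) = 302*(-1/75) = -302/75 ≈ -4.0267)
D/C(14) = -302/(75*(4*14)) = -302/75/56 = -302/75*1/56 = -151/2100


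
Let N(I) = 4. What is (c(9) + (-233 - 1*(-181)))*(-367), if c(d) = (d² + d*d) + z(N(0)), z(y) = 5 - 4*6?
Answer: -33397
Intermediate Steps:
z(y) = -19 (z(y) = 5 - 24 = -19)
c(d) = -19 + 2*d² (c(d) = (d² + d*d) - 19 = (d² + d²) - 19 = 2*d² - 19 = -19 + 2*d²)
(c(9) + (-233 - 1*(-181)))*(-367) = ((-19 + 2*9²) + (-233 - 1*(-181)))*(-367) = ((-19 + 2*81) + (-233 + 181))*(-367) = ((-19 + 162) - 52)*(-367) = (143 - 52)*(-367) = 91*(-367) = -33397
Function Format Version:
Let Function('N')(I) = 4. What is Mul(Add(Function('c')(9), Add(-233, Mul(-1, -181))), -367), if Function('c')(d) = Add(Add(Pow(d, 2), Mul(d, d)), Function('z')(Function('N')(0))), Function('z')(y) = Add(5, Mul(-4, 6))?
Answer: -33397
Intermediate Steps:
Function('z')(y) = -19 (Function('z')(y) = Add(5, -24) = -19)
Function('c')(d) = Add(-19, Mul(2, Pow(d, 2))) (Function('c')(d) = Add(Add(Pow(d, 2), Mul(d, d)), -19) = Add(Add(Pow(d, 2), Pow(d, 2)), -19) = Add(Mul(2, Pow(d, 2)), -19) = Add(-19, Mul(2, Pow(d, 2))))
Mul(Add(Function('c')(9), Add(-233, Mul(-1, -181))), -367) = Mul(Add(Add(-19, Mul(2, Pow(9, 2))), Add(-233, Mul(-1, -181))), -367) = Mul(Add(Add(-19, Mul(2, 81)), Add(-233, 181)), -367) = Mul(Add(Add(-19, 162), -52), -367) = Mul(Add(143, -52), -367) = Mul(91, -367) = -33397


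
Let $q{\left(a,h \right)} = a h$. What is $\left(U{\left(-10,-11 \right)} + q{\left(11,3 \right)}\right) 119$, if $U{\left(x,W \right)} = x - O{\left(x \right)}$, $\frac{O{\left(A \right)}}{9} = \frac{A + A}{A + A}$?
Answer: $1666$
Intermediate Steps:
$O{\left(A \right)} = 9$ ($O{\left(A \right)} = 9 \frac{A + A}{A + A} = 9 \frac{2 A}{2 A} = 9 \cdot 2 A \frac{1}{2 A} = 9 \cdot 1 = 9$)
$U{\left(x,W \right)} = -9 + x$ ($U{\left(x,W \right)} = x - 9 = -9 + x$)
$\left(U{\left(-10,-11 \right)} + q{\left(11,3 \right)}\right) 119 = \left(\left(-9 - 10\right) + 11 \cdot 3\right) 119 = \left(-19 + 33\right) 119 = 14 \cdot 119 = 1666$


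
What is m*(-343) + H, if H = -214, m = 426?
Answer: -146332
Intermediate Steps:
m*(-343) + H = 426*(-343) - 214 = -146118 - 214 = -146332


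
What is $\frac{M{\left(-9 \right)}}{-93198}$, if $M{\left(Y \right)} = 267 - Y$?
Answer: $- \frac{46}{15533} \approx -0.0029614$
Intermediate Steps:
$\frac{M{\left(-9 \right)}}{-93198} = \frac{267 - -9}{-93198} = \left(267 + 9\right) \left(- \frac{1}{93198}\right) = 276 \left(- \frac{1}{93198}\right) = - \frac{46}{15533}$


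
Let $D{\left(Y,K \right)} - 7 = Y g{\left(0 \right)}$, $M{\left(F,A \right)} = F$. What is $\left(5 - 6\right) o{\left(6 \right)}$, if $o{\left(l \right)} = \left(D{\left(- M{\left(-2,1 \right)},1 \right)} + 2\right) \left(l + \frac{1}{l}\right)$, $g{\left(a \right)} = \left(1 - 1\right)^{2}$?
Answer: $- \frac{111}{2} \approx -55.5$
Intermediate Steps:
$g{\left(a \right)} = 0$ ($g{\left(a \right)} = 0^{2} = 0$)
$D{\left(Y,K \right)} = 7$ ($D{\left(Y,K \right)} = 7 + Y 0 = 7 + 0 = 7$)
$o{\left(l \right)} = 9 l + \frac{9}{l}$ ($o{\left(l \right)} = \left(7 + 2\right) \left(l + \frac{1}{l}\right) = 9 \left(l + \frac{1}{l}\right) = 9 l + \frac{9}{l}$)
$\left(5 - 6\right) o{\left(6 \right)} = \left(5 - 6\right) \left(9 \cdot 6 + \frac{9}{6}\right) = - (54 + 9 \cdot \frac{1}{6}) = - (54 + \frac{3}{2}) = \left(-1\right) \frac{111}{2} = - \frac{111}{2}$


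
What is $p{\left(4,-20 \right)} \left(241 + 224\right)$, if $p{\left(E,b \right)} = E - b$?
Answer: $11160$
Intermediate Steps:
$p{\left(4,-20 \right)} \left(241 + 224\right) = \left(4 - -20\right) \left(241 + 224\right) = \left(4 + 20\right) 465 = 24 \cdot 465 = 11160$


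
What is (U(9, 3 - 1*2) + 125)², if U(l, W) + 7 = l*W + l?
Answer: 18496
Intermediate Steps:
U(l, W) = -7 + l + W*l (U(l, W) = -7 + (l*W + l) = -7 + (W*l + l) = -7 + (l + W*l) = -7 + l + W*l)
(U(9, 3 - 1*2) + 125)² = ((-7 + 9 + (3 - 1*2)*9) + 125)² = ((-7 + 9 + (3 - 2)*9) + 125)² = ((-7 + 9 + 1*9) + 125)² = ((-7 + 9 + 9) + 125)² = (11 + 125)² = 136² = 18496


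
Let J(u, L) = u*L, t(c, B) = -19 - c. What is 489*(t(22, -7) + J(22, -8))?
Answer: -106113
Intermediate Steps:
J(u, L) = L*u
489*(t(22, -7) + J(22, -8)) = 489*((-19 - 1*22) - 8*22) = 489*((-19 - 22) - 176) = 489*(-41 - 176) = 489*(-217) = -106113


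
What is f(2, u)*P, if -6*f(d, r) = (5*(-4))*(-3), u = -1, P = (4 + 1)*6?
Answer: -300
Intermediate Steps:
P = 30 (P = 5*6 = 30)
f(d, r) = -10 (f(d, r) = -5*(-4)*(-3)/6 = -(-10)*(-3)/3 = -⅙*60 = -10)
f(2, u)*P = -10*30 = -300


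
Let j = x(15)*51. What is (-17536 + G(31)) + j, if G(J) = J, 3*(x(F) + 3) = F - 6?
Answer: -17505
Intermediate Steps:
x(F) = -5 + F/3 (x(F) = -3 + (F - 6)/3 = -3 + (-6 + F)/3 = -3 + (-2 + F/3) = -5 + F/3)
j = 0 (j = (-5 + (⅓)*15)*51 = (-5 + 5)*51 = 0*51 = 0)
(-17536 + G(31)) + j = (-17536 + 31) + 0 = -17505 + 0 = -17505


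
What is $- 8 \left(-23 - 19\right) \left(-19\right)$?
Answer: $-6384$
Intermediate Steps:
$- 8 \left(-23 - 19\right) \left(-19\right) = \left(-8\right) \left(-42\right) \left(-19\right) = 336 \left(-19\right) = -6384$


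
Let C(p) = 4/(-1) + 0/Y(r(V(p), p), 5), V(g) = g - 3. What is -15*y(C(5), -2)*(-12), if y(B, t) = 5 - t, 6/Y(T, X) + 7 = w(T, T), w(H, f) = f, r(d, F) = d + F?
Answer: 1260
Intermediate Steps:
V(g) = -3 + g
r(d, F) = F + d
Y(T, X) = 6/(-7 + T)
C(p) = -4 (C(p) = 4/(-1) + 0/((6/(-7 + (p + (-3 + p))))) = 4*(-1) + 0/((6/(-7 + (-3 + 2*p)))) = -4 + 0/((6/(-10 + 2*p))) = -4 + 0*(-5/3 + p/3) = -4 + 0 = -4)
-15*y(C(5), -2)*(-12) = -15*(5 - 1*(-2))*(-12) = -15*(5 + 2)*(-12) = -15*7*(-12) = -105*(-12) = 1260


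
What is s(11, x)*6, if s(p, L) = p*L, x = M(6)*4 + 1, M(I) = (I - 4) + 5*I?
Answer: 8514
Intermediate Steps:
M(I) = -4 + 6*I (M(I) = (-4 + I) + 5*I = -4 + 6*I)
x = 129 (x = (-4 + 6*6)*4 + 1 = (-4 + 36)*4 + 1 = 32*4 + 1 = 128 + 1 = 129)
s(p, L) = L*p
s(11, x)*6 = (129*11)*6 = 1419*6 = 8514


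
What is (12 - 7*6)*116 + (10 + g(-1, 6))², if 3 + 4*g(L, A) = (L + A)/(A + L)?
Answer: -13559/4 ≈ -3389.8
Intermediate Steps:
g(L, A) = -½ (g(L, A) = -¾ + ((L + A)/(A + L))/4 = -¾ + ((A + L)/(A + L))/4 = -¾ + (¼)*1 = -¾ + ¼ = -½)
(12 - 7*6)*116 + (10 + g(-1, 6))² = (12 - 7*6)*116 + (10 - ½)² = (12 - 42)*116 + (19/2)² = -30*116 + 361/4 = -3480 + 361/4 = -13559/4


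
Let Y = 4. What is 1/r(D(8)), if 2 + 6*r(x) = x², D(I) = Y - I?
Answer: 3/7 ≈ 0.42857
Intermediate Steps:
D(I) = 4 - I
r(x) = -⅓ + x²/6
1/r(D(8)) = 1/(-⅓ + (4 - 1*8)²/6) = 1/(-⅓ + (4 - 8)²/6) = 1/(-⅓ + (⅙)*(-4)²) = 1/(-⅓ + (⅙)*16) = 1/(-⅓ + 8/3) = 1/(7/3) = 3/7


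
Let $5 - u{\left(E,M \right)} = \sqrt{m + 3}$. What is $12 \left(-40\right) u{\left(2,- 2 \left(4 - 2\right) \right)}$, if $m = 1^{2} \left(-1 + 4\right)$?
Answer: $-2400 + 480 \sqrt{6} \approx -1224.2$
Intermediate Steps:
$m = 3$ ($m = 1 \cdot 3 = 3$)
$u{\left(E,M \right)} = 5 - \sqrt{6}$ ($u{\left(E,M \right)} = 5 - \sqrt{3 + 3} = 5 - \sqrt{6}$)
$12 \left(-40\right) u{\left(2,- 2 \left(4 - 2\right) \right)} = 12 \left(-40\right) \left(5 - \sqrt{6}\right) = - 480 \left(5 - \sqrt{6}\right) = -2400 + 480 \sqrt{6}$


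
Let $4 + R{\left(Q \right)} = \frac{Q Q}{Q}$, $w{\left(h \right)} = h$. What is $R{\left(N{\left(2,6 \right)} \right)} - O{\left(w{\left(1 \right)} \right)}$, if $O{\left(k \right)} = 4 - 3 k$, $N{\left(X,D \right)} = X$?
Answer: $-3$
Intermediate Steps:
$R{\left(Q \right)} = -4 + Q$ ($R{\left(Q \right)} = -4 + \frac{Q Q}{Q} = -4 + \frac{Q^{2}}{Q} = -4 + Q$)
$R{\left(N{\left(2,6 \right)} \right)} - O{\left(w{\left(1 \right)} \right)} = \left(-4 + 2\right) - \left(4 - 3\right) = -2 - \left(4 - 3\right) = -2 - 1 = -3$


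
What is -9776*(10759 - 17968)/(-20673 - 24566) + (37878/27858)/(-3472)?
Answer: -1136095207365071/729275118544 ≈ -1557.8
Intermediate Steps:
-9776*(10759 - 17968)/(-20673 - 24566) + (37878/27858)/(-3472) = -9776/((-45239/(-7209))) + (37878*(1/27858))*(-1/3472) = -9776/((-45239*(-1/7209))) + (6313/4643)*(-1/3472) = -9776/45239/7209 - 6313/16120496 = -9776*7209/45239 - 6313/16120496 = -70475184/45239 - 6313/16120496 = -1136095207365071/729275118544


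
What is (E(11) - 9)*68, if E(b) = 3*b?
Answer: 1632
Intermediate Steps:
(E(11) - 9)*68 = (3*11 - 9)*68 = (33 - 9)*68 = 24*68 = 1632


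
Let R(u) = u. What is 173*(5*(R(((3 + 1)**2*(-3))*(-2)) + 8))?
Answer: 89960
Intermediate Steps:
173*(5*(R(((3 + 1)**2*(-3))*(-2)) + 8)) = 173*(5*(((3 + 1)**2*(-3))*(-2) + 8)) = 173*(5*((4**2*(-3))*(-2) + 8)) = 173*(5*((16*(-3))*(-2) + 8)) = 173*(5*(-48*(-2) + 8)) = 173*(5*(96 + 8)) = 173*(5*104) = 173*520 = 89960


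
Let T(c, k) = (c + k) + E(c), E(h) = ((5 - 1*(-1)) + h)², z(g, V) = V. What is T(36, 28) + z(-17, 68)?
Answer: 1896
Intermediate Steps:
E(h) = (6 + h)² (E(h) = ((5 + 1) + h)² = (6 + h)²)
T(c, k) = c + k + (6 + c)² (T(c, k) = (c + k) + (6 + c)² = c + k + (6 + c)²)
T(36, 28) + z(-17, 68) = (36 + 28 + (6 + 36)²) + 68 = (36 + 28 + 42²) + 68 = (36 + 28 + 1764) + 68 = 1828 + 68 = 1896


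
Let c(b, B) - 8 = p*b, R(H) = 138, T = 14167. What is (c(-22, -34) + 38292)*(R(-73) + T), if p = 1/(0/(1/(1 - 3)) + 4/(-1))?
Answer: 1095920355/2 ≈ 5.4796e+8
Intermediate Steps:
p = -¼ (p = 1/(0/(1/(-2)) + 4*(-1)) = 1/(0/(-½) - 4) = 1/(0*(-2) - 4) = 1/(0 - 4) = 1/(-4) = -¼ ≈ -0.25000)
c(b, B) = 8 - b/4
(c(-22, -34) + 38292)*(R(-73) + T) = ((8 - ¼*(-22)) + 38292)*(138 + 14167) = ((8 + 11/2) + 38292)*14305 = (27/2 + 38292)*14305 = (76611/2)*14305 = 1095920355/2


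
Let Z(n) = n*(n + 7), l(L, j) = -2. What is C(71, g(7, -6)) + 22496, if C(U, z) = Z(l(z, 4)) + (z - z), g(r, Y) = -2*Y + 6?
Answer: 22486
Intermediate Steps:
Z(n) = n*(7 + n)
g(r, Y) = 6 - 2*Y
C(U, z) = -10 (C(U, z) = -2*(7 - 2) + (z - z) = -2*5 + 0 = -10 + 0 = -10)
C(71, g(7, -6)) + 22496 = -10 + 22496 = 22486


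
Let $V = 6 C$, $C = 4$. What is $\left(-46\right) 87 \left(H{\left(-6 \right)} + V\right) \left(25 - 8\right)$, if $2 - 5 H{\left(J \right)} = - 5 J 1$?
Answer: $- \frac{6259128}{5} \approx -1.2518 \cdot 10^{6}$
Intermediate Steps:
$V = 24$ ($V = 6 \cdot 4 = 24$)
$H{\left(J \right)} = \frac{2}{5} + J$ ($H{\left(J \right)} = \frac{2}{5} - \frac{- 5 J 1}{5} = \frac{2}{5} - \frac{\left(-5\right) J}{5} = \frac{2}{5} + J$)
$\left(-46\right) 87 \left(H{\left(-6 \right)} + V\right) \left(25 - 8\right) = \left(-46\right) 87 \left(\left(\frac{2}{5} - 6\right) + 24\right) \left(25 - 8\right) = - 4002 \left(- \frac{28}{5} + 24\right) 17 = - 4002 \cdot \frac{92}{5} \cdot 17 = \left(-4002\right) \frac{1564}{5} = - \frac{6259128}{5}$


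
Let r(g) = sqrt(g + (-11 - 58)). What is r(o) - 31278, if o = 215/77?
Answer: -31278 + I*sqrt(392546)/77 ≈ -31278.0 + 8.1368*I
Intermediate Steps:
o = 215/77 (o = 215*(1/77) = 215/77 ≈ 2.7922)
r(g) = sqrt(-69 + g) (r(g) = sqrt(g - 69) = sqrt(-69 + g))
r(o) - 31278 = sqrt(-69 + 215/77) - 31278 = sqrt(-5098/77) - 31278 = I*sqrt(392546)/77 - 31278 = -31278 + I*sqrt(392546)/77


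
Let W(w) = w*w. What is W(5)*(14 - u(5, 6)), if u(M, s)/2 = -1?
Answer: 400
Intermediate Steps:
W(w) = w²
u(M, s) = -2 (u(M, s) = 2*(-1) = -2)
W(5)*(14 - u(5, 6)) = 5²*(14 - 1*(-2)) = 25*(14 + 2) = 25*16 = 400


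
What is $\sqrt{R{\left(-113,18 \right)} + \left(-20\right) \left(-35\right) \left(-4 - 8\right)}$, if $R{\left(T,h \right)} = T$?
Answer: $i \sqrt{8513} \approx 92.266 i$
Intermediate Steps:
$\sqrt{R{\left(-113,18 \right)} + \left(-20\right) \left(-35\right) \left(-4 - 8\right)} = \sqrt{-113 + \left(-20\right) \left(-35\right) \left(-4 - 8\right)} = \sqrt{-113 + 700 \left(-4 - 8\right)} = \sqrt{-113 + 700 \left(-12\right)} = \sqrt{-113 - 8400} = \sqrt{-8513} = i \sqrt{8513}$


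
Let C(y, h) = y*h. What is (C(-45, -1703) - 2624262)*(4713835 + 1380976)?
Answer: -15527305063497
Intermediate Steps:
C(y, h) = h*y
(C(-45, -1703) - 2624262)*(4713835 + 1380976) = (-1703*(-45) - 2624262)*(4713835 + 1380976) = (76635 - 2624262)*6094811 = -2547627*6094811 = -15527305063497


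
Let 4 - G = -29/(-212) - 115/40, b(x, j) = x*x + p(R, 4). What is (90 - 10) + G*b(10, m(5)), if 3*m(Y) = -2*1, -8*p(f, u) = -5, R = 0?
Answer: 2571245/3392 ≈ 758.03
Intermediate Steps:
p(f, u) = 5/8 (p(f, u) = -1/8*(-5) = 5/8)
m(Y) = -2/3 (m(Y) = (-2*1)/3 = (1/3)*(-2) = -2/3)
b(x, j) = 5/8 + x**2 (b(x, j) = x*x + 5/8 = x**2 + 5/8 = 5/8 + x**2)
G = 2857/424 (G = 4 - (-29/(-212) - 115/40) = 4 - (-29*(-1/212) - 115*1/40) = 4 - (29/212 - 23/8) = 4 - 1*(-1161/424) = 4 + 1161/424 = 2857/424 ≈ 6.7382)
(90 - 10) + G*b(10, m(5)) = (90 - 10) + 2857*(5/8 + 10**2)/424 = 80 + 2857*(5/8 + 100)/424 = 80 + (2857/424)*(805/8) = 80 + 2299885/3392 = 2571245/3392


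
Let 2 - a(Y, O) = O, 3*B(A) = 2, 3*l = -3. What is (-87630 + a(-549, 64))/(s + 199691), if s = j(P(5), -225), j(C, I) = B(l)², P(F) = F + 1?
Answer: -789228/1797223 ≈ -0.43914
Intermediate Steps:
l = -1 (l = (⅓)*(-3) = -1)
B(A) = ⅔ (B(A) = (⅓)*2 = ⅔)
P(F) = 1 + F
j(C, I) = 4/9 (j(C, I) = (⅔)² = 4/9)
s = 4/9 ≈ 0.44444
a(Y, O) = 2 - O
(-87630 + a(-549, 64))/(s + 199691) = (-87630 + (2 - 1*64))/(4/9 + 199691) = (-87630 + (2 - 64))/(1797223/9) = (-87630 - 62)*(9/1797223) = -87692*9/1797223 = -789228/1797223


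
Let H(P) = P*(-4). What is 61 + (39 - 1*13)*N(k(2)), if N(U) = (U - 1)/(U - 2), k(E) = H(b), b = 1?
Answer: 248/3 ≈ 82.667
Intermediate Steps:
H(P) = -4*P
k(E) = -4 (k(E) = -4*1 = -4)
N(U) = (-1 + U)/(-2 + U)
61 + (39 - 1*13)*N(k(2)) = 61 + (39 - 1*13)*((-1 - 4)/(-2 - 4)) = 61 + (39 - 13)*(-5/(-6)) = 61 + 26*(-⅙*(-5)) = 61 + 26*(⅚) = 61 + 65/3 = 248/3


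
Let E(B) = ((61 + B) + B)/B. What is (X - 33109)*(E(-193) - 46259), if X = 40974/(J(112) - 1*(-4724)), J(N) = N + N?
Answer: 365548383446749/238741 ≈ 1.5312e+9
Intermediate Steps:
J(N) = 2*N
E(B) = (61 + 2*B)/B
X = 20487/2474 (X = 40974/(2*112 - 1*(-4724)) = 40974/(224 + 4724) = 40974/4948 = 40974*(1/4948) = 20487/2474 ≈ 8.2809)
(X - 33109)*(E(-193) - 46259) = (20487/2474 - 33109)*((2 + 61/(-193)) - 46259) = -81891179*((2 + 61*(-1/193)) - 46259)/2474 = -81891179*((2 - 61/193) - 46259)/2474 = -81891179*(325/193 - 46259)/2474 = -81891179/2474*(-8927662/193) = 365548383446749/238741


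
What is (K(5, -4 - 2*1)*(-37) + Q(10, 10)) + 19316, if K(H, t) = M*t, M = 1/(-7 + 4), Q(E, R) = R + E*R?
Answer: 19352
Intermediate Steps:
M = -⅓ (M = 1/(-3) = -⅓ ≈ -0.33333)
K(H, t) = -t/3
(K(5, -4 - 2*1)*(-37) + Q(10, 10)) + 19316 = (-(-4 - 2*1)/3*(-37) + 10*(1 + 10)) + 19316 = (-(-4 - 2)/3*(-37) + 10*11) + 19316 = (-⅓*(-6)*(-37) + 110) + 19316 = (2*(-37) + 110) + 19316 = (-74 + 110) + 19316 = 36 + 19316 = 19352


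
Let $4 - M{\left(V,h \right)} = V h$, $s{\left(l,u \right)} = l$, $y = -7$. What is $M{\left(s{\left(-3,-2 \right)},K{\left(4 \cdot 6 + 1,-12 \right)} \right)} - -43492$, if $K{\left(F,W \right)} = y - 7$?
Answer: $43454$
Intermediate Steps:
$K{\left(F,W \right)} = -14$ ($K{\left(F,W \right)} = -7 - 7 = -14$)
$M{\left(V,h \right)} = 4 - V h$
$M{\left(s{\left(-3,-2 \right)},K{\left(4 \cdot 6 + 1,-12 \right)} \right)} - -43492 = \left(4 - \left(-3\right) \left(-14\right)\right) - -43492 = \left(4 - 42\right) + 43492 = -38 + 43492 = 43454$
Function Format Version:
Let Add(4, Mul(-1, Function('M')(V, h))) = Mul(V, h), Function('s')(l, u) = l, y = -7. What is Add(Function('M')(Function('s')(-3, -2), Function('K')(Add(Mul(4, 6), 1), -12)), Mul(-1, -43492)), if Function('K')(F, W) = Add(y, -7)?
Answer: 43454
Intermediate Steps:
Function('K')(F, W) = -14 (Function('K')(F, W) = Add(-7, -7) = -14)
Function('M')(V, h) = Add(4, Mul(-1, V, h)) (Function('M')(V, h) = Add(4, Mul(-1, Mul(V, h))) = Add(4, Mul(-1, V, h)))
Add(Function('M')(Function('s')(-3, -2), Function('K')(Add(Mul(4, 6), 1), -12)), Mul(-1, -43492)) = Add(Add(4, Mul(-1, -3, -14)), Mul(-1, -43492)) = Add(Add(4, -42), 43492) = Add(-38, 43492) = 43454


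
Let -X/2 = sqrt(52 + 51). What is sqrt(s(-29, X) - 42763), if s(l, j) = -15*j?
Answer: sqrt(-42763 + 30*sqrt(103)) ≈ 206.05*I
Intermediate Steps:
X = -2*sqrt(103) (X = -2*sqrt(52 + 51) = -2*sqrt(103) ≈ -20.298)
sqrt(s(-29, X) - 42763) = sqrt(-(-30)*sqrt(103) - 42763) = sqrt(30*sqrt(103) - 42763) = sqrt(-42763 + 30*sqrt(103))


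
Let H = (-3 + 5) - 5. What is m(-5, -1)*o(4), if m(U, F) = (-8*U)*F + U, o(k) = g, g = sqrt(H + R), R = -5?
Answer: -90*I*sqrt(2) ≈ -127.28*I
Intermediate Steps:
H = -3 (H = 2 - 5 = -3)
g = 2*I*sqrt(2) (g = sqrt(-3 - 5) = sqrt(-8) = 2*I*sqrt(2) ≈ 2.8284*I)
o(k) = 2*I*sqrt(2)
m(U, F) = U - 8*F*U (m(U, F) = -8*F*U + U = U - 8*F*U)
m(-5, -1)*o(4) = (-5*(1 - 8*(-1)))*(2*I*sqrt(2)) = (-5*(1 + 8))*(2*I*sqrt(2)) = (-5*9)*(2*I*sqrt(2)) = -90*I*sqrt(2)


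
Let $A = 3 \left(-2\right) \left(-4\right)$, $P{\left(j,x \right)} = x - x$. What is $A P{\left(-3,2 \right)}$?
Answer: $0$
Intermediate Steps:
$P{\left(j,x \right)} = 0$
$A = 24$ ($A = \left(-6\right) \left(-4\right) = 24$)
$A P{\left(-3,2 \right)} = 24 \cdot 0 = 0$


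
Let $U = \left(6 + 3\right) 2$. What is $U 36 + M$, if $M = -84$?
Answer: $564$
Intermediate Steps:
$U = 18$ ($U = 9 \cdot 2 = 18$)
$U 36 + M = 18 \cdot 36 - 84 = 648 - 84 = 564$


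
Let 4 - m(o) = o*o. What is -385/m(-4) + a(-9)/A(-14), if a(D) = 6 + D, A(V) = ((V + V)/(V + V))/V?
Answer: 889/12 ≈ 74.083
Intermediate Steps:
A(V) = 1/V (A(V) = ((2*V)/((2*V)))/V = ((2*V)*(1/(2*V)))/V = 1/V)
m(o) = 4 - o**2 (m(o) = 4 - o*o = 4 - o**2)
-385/m(-4) + a(-9)/A(-14) = -385/(4 - 1*(-4)**2) + (6 - 9)/(1/(-14)) = -385/(4 - 1*16) - 3/(-1/14) = -385/(4 - 16) - 3*(-14) = -385/(-12) + 42 = -385*(-1/12) + 42 = 385/12 + 42 = 889/12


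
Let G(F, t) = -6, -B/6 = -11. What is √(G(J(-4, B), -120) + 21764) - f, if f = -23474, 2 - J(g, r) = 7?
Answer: 23474 + √21758 ≈ 23622.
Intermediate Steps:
B = 66 (B = -6*(-11) = 66)
J(g, r) = -5 (J(g, r) = 2 - 1*7 = 2 - 7 = -5)
√(G(J(-4, B), -120) + 21764) - f = √(-6 + 21764) - 1*(-23474) = √21758 + 23474 = 23474 + √21758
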